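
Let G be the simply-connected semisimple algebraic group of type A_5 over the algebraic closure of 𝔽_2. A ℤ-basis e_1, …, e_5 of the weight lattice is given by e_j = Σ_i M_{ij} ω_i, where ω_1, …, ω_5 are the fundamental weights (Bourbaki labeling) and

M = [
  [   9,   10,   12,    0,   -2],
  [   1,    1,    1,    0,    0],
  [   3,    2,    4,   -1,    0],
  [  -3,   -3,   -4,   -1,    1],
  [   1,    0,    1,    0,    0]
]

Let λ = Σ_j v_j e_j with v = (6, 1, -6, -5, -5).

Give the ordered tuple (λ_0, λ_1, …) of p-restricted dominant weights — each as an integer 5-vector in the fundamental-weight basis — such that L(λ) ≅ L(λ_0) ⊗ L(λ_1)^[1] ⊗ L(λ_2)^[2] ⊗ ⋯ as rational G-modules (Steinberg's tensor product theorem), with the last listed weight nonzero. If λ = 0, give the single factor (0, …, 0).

Compute c_i = Σ_j M_{ij} v_j with v = (6, 1, -6, -5, -5):
  c_1 = (9)·(6) + (10)·(1) + (12)·(-6) + (0)·(-5) + (-2)·(-5) = 2
  c_2 = (1)·(6) + (1)·(1) + (1)·(-6) + (0)·(-5) + (0)·(-5) = 1
  c_3 = (3)·(6) + (2)·(1) + (4)·(-6) + (-1)·(-5) + (0)·(-5) = 1
  c_4 = (-3)·(6) + (-3)·(1) + (-4)·(-6) + (-1)·(-5) + (1)·(-5) = 3
  c_5 = (1)·(6) + (0)·(1) + (1)·(-6) + (0)·(-5) + (0)·(-5) = 0
Base-2 expansion of each c_i:
  c_1 = 2 = 0·2^0 + 1·2^1
  c_2 = 1 = 1·2^0
  c_3 = 1 = 1·2^0
  c_4 = 3 = 1·2^0 + 1·2^1
  c_5 = 0
Factor λ_0 = (0, 1, 1, 1, 0)
Factor λ_1 = (1, 0, 0, 1, 0)

((0, 1, 1, 1, 0), (1, 0, 0, 1, 0))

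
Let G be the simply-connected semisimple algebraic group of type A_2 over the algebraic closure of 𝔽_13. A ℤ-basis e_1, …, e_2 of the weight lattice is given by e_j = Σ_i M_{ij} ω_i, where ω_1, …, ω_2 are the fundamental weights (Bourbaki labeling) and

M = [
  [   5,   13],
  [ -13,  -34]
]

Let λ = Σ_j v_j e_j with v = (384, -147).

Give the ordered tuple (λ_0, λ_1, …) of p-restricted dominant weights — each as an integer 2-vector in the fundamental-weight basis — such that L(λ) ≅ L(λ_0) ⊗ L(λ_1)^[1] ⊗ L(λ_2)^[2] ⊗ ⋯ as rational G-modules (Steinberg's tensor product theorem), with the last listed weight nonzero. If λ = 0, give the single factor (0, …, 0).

((9, 6),)

Change of basis e → ω: c = M·v where v = (384, -147):
  c_1 = (5)·(384) + (13)·(-147) = 9
  c_2 = (-13)·(384) + (-34)·(-147) = 6
Base-13 expansion of each c_i:
  c_1 = 9 = 9·13^0
  c_2 = 6 = 6·13^0
λ_0 = (9, 6)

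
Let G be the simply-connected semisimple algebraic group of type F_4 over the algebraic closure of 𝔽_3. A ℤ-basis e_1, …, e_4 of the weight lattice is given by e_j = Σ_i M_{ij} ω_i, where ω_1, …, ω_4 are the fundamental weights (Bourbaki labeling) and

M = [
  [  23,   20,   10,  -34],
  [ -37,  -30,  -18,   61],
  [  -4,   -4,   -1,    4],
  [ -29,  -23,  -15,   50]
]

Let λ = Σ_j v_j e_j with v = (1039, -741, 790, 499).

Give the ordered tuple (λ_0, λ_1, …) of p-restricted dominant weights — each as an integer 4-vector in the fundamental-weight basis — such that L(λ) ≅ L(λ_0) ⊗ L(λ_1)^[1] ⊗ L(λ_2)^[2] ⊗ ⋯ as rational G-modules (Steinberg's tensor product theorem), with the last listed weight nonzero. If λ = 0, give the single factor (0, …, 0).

Converting to the ω-basis (c_i = row i of M dotted with v = (1039, -741, 790, 499)):
  c_1 = 23*1039 + 20*-741 + 10*790 + -34*499 = 11
  c_2 = -37*1039 + -30*-741 + -18*790 + 61*499 = 6
  c_3 = -4*1039 + -4*-741 + -1*790 + 4*499 = 14
  c_4 = -29*1039 + -23*-741 + -15*790 + 50*499 = 12
p = 3; digits c_i = Σ_j d_{ij}·3^j, 0 ≤ d_{ij} < 3:
  c_1 = 11 = 2·3^0 + 0·3^1 + 1·3^2
  c_2 = 6 = 0·3^0 + 2·3^1
  c_3 = 14 = 2·3^0 + 1·3^1 + 1·3^2
  c_4 = 12 = 0·3^0 + 1·3^1 + 1·3^2
λ_0 = (2, 0, 2, 0)
λ_1 = (0, 2, 1, 1)
λ_2 = (1, 0, 1, 1)

((2, 0, 2, 0), (0, 2, 1, 1), (1, 0, 1, 1))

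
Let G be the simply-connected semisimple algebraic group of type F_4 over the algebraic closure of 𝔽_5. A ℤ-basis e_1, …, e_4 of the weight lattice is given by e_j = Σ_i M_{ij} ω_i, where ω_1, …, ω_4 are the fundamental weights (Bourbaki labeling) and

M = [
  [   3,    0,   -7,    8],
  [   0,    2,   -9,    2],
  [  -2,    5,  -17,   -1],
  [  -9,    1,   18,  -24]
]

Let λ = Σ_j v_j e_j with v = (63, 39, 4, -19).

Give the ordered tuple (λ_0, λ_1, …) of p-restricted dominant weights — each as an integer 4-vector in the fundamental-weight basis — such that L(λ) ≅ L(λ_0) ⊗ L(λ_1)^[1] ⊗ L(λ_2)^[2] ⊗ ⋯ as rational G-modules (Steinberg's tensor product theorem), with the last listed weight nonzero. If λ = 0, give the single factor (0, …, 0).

Converting to the ω-basis (c_i = row i of M dotted with v = (63, 39, 4, -19)):
  c_1 = (3)·(63) + (0)·(39) + (-7)·(4) + (8)·(-19) = 9
  c_2 = (0)·(63) + (2)·(39) + (-9)·(4) + (2)·(-19) = 4
  c_3 = (-2)·(63) + (5)·(39) + (-17)·(4) + (-1)·(-19) = 20
  c_4 = (-9)·(63) + (1)·(39) + (18)·(4) + (-24)·(-19) = 0
Writing each c_i in base p = 5:
  c_1 = 9 = 4·5^0 + 1·5^1
  c_2 = 4 = 4·5^0
  c_3 = 20 = 0·5^0 + 4·5^1
  c_4 = 0
Factor λ_0 = (4, 4, 0, 0)
Factor λ_1 = (1, 0, 4, 0)

((4, 4, 0, 0), (1, 0, 4, 0))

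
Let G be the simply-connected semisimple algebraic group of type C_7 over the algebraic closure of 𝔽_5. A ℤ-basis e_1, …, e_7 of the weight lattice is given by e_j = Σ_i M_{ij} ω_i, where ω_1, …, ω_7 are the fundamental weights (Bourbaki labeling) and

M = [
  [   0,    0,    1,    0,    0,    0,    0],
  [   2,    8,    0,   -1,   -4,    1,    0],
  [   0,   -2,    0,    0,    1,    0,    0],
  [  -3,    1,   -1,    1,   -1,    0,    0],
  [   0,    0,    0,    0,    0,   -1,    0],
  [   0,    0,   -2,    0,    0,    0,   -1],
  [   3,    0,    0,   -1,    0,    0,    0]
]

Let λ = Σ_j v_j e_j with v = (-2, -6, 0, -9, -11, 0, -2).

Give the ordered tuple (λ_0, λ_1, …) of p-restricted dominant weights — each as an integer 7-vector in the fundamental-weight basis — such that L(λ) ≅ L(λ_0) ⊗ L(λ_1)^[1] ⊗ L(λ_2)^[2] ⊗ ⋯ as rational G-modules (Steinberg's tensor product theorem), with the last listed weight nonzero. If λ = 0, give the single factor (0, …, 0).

In the fundamental-weight basis, λ has coordinates c = M·v (v = (-2, -6, 0, -9, -11, 0, -2)):
  c_1 = (0)·(-2) + (0)·(-6) + 1·0 + (0)·(-9) + (0)·(-11) + 0·0 + (0)·(-2) = 0
  c_2 = (2)·(-2) + (8)·(-6) + 0·0 + (-1)·(-9) + (-4)·(-11) + 1·0 + (0)·(-2) = 1
  c_3 = (0)·(-2) + (-2)·(-6) + 0·0 + (0)·(-9) + (1)·(-11) + 0·0 + (0)·(-2) = 1
  c_4 = (-3)·(-2) + (1)·(-6) + (-1)·(0) + (1)·(-9) + (-1)·(-11) + 0·0 + (0)·(-2) = 2
  c_5 = (0)·(-2) + (0)·(-6) + 0·0 + (0)·(-9) + (0)·(-11) + (-1)·(0) + (0)·(-2) = 0
  c_6 = (0)·(-2) + (0)·(-6) + (-2)·(0) + (0)·(-9) + (0)·(-11) + 0·0 + (-1)·(-2) = 2
  c_7 = (3)·(-2) + (0)·(-6) + 0·0 + (-1)·(-9) + (0)·(-11) + 0·0 + (0)·(-2) = 3
Base-5 expansion of each c_i:
  c_1 = 0
  c_2 = 1 = 1·5^0
  c_3 = 1 = 1·5^0
  c_4 = 2 = 2·5^0
  c_5 = 0
  c_6 = 2 = 2·5^0
  c_7 = 3 = 3·5^0
Factor λ_0 = (0, 1, 1, 2, 0, 2, 3)

((0, 1, 1, 2, 0, 2, 3),)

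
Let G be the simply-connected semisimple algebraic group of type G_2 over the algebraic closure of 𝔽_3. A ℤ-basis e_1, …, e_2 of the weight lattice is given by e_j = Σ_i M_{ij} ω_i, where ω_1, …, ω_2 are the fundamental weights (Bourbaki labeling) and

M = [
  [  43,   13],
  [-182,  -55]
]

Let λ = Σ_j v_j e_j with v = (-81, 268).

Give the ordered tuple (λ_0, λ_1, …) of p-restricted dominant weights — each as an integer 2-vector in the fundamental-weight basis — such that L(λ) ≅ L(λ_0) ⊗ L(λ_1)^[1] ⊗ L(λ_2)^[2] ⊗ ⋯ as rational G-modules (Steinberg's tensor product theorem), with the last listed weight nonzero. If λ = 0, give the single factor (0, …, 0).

In the fundamental-weight basis, λ has coordinates c = M·v (v = (-81, 268)):
  c_1 = (43)·(-81) + (13)·(268) = 1
  c_2 = (-182)·(-81) + (-55)·(268) = 2
Base-3 expansion of each c_i:
  c_1 = 1 = 1·3^0
  c_2 = 2 = 2·3^0
Factor λ_0 = (1, 2)

((1, 2),)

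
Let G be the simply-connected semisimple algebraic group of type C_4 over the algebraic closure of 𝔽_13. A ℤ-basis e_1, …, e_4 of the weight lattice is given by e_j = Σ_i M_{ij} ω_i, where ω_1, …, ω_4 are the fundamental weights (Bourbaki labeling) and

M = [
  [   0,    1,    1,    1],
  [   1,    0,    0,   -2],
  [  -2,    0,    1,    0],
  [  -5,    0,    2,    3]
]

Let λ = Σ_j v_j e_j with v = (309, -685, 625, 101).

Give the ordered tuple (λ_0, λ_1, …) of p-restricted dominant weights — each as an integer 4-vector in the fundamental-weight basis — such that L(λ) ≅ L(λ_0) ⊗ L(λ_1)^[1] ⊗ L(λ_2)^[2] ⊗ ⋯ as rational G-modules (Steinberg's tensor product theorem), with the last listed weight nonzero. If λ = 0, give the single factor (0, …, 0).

Compute c_i = Σ_j M_{ij} v_j with v = (309, -685, 625, 101):
  c_1 = (0)·(309) + (1)·(-685) + (1)·(625) + (1)·(101) = 41
  c_2 = (1)·(309) + (0)·(-685) + (0)·(625) + (-2)·(101) = 107
  c_3 = (-2)·(309) + (0)·(-685) + (1)·(625) + (0)·(101) = 7
  c_4 = (-5)·(309) + (0)·(-685) + (2)·(625) + (3)·(101) = 8
Writing each c_i in base p = 13:
  c_1 = 41 = 2·13^0 + 3·13^1
  c_2 = 107 = 3·13^0 + 8·13^1
  c_3 = 7 = 7·13^0
  c_4 = 8 = 8·13^0
Factor λ_0 = (2, 3, 7, 8)
Factor λ_1 = (3, 8, 0, 0)

((2, 3, 7, 8), (3, 8, 0, 0))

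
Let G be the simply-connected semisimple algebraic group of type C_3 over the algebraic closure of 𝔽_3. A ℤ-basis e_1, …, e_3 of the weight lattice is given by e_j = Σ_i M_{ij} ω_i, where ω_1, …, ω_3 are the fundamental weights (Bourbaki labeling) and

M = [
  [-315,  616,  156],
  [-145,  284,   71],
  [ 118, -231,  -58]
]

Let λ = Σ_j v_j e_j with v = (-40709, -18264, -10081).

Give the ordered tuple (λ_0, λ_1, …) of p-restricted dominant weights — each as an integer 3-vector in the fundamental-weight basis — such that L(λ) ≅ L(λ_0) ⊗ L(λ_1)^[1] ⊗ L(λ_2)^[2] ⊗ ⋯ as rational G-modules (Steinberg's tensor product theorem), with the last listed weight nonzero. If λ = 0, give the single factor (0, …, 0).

Change of basis e → ω: c = M·v where v = (-40709, -18264, -10081):
  c_1 = (-315)·(-40709) + (616)·(-18264) + (156)·(-10081) = 75
  c_2 = (-145)·(-40709) + (284)·(-18264) + (71)·(-10081) = 78
  c_3 = (118)·(-40709) + (-231)·(-18264) + (-58)·(-10081) = 20
p = 3; digits c_i = Σ_j d_{ij}·3^j, 0 ≤ d_{ij} < 3:
  c_1 = 75 = 0·3^0 + 1·3^1 + 2·3^2 + 2·3^3
  c_2 = 78 = 0·3^0 + 2·3^1 + 2·3^2 + 2·3^3
  c_3 = 20 = 2·3^0 + 0·3^1 + 2·3^2
Factor λ_0 = (0, 0, 2)
Factor λ_1 = (1, 2, 0)
Factor λ_2 = (2, 2, 2)
Factor λ_3 = (2, 2, 0)

((0, 0, 2), (1, 2, 0), (2, 2, 2), (2, 2, 0))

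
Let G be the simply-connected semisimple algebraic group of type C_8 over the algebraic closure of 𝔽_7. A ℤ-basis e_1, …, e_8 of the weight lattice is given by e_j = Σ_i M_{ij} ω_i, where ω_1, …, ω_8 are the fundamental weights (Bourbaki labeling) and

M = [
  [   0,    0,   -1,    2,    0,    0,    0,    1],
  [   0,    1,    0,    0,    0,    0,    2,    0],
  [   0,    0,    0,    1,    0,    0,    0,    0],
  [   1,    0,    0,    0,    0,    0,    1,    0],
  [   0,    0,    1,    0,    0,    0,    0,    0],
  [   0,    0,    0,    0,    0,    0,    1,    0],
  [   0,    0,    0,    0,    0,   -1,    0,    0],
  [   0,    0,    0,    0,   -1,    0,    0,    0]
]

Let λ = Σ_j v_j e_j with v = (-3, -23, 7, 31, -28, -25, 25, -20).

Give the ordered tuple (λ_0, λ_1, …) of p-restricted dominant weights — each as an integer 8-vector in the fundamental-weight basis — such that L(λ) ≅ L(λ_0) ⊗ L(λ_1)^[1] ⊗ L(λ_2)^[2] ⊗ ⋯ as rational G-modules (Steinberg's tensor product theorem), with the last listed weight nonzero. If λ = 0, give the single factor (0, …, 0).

((0, 6, 3, 1, 0, 4, 4, 0), (5, 3, 4, 3, 1, 3, 3, 4))

In the fundamental-weight basis, λ has coordinates c = M·v (v = (-3, -23, 7, 31, -28, -25, 25, -20)):
  c_1 = 0*-3 + 0*-23 + -1*7 + 2*31 + 0*-28 + 0*-25 + 0*25 + 1*-20 = 35
  c_2 = 0*-3 + 1*-23 + 0*7 + 0*31 + 0*-28 + 0*-25 + 2*25 + 0*-20 = 27
  c_3 = 0*-3 + 0*-23 + 0*7 + 1*31 + 0*-28 + 0*-25 + 0*25 + 0*-20 = 31
  c_4 = 1*-3 + 0*-23 + 0*7 + 0*31 + 0*-28 + 0*-25 + 1*25 + 0*-20 = 22
  c_5 = 0*-3 + 0*-23 + 1*7 + 0*31 + 0*-28 + 0*-25 + 0*25 + 0*-20 = 7
  c_6 = 0*-3 + 0*-23 + 0*7 + 0*31 + 0*-28 + 0*-25 + 1*25 + 0*-20 = 25
  c_7 = 0*-3 + 0*-23 + 0*7 + 0*31 + 0*-28 + -1*-25 + 0*25 + 0*-20 = 25
  c_8 = 0*-3 + 0*-23 + 0*7 + 0*31 + -1*-28 + 0*-25 + 0*25 + 0*-20 = 28
Writing each c_i in base p = 7:
  c_1 = 35 = 0·7^0 + 5·7^1
  c_2 = 27 = 6·7^0 + 3·7^1
  c_3 = 31 = 3·7^0 + 4·7^1
  c_4 = 22 = 1·7^0 + 3·7^1
  c_5 = 7 = 0·7^0 + 1·7^1
  c_6 = 25 = 4·7^0 + 3·7^1
  c_7 = 25 = 4·7^0 + 3·7^1
  c_8 = 28 = 0·7^0 + 4·7^1
p-restricted factor λ_0 = (0, 6, 3, 1, 0, 4, 4, 0)
p-restricted factor λ_1 = (5, 3, 4, 3, 1, 3, 3, 4)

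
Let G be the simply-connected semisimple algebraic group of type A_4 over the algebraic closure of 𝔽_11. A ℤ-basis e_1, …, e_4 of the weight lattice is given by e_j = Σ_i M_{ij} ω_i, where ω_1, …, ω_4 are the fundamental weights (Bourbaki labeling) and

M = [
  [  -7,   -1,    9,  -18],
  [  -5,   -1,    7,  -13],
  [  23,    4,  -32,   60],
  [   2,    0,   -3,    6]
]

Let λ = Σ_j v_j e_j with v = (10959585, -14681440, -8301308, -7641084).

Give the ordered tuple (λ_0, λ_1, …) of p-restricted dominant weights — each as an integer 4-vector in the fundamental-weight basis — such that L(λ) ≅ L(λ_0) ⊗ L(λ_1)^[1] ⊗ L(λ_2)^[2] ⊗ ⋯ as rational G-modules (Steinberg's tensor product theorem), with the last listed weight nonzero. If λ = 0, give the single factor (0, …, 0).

Compute c_i = Σ_j M_{ij} v_j with v = (10959585, -14681440, -8301308, -7641084):
  c_1 = (-7)·(10959585) + (-1)·(-14681440) + (9)·(-8301308) + (-18)·(-7641084) = 792085
  c_2 = (-5)·(10959585) + (-1)·(-14681440) + (7)·(-8301308) + (-13)·(-7641084) = 1108451
  c_3 = 23·10959585 + (4)·(-14681440) + (-32)·(-8301308) + (60)·(-7641084) = 521511
  c_4 = 2·10959585 + (0)·(-14681440) + (-3)·(-8301308) + (6)·(-7641084) = 976590
Writing each c_i in base p = 11:
  c_1 = 792085 = 8·11^0 + 1·11^1 + 1·11^2 + 1·11^3 + 10·11^4 + 4·11^5
  c_2 = 1108451 = 3·11^0 + 8·11^1 + 8·11^2 + 7·11^3 + 9·11^4 + 6·11^5
  c_3 = 521511 = 1·11^0 + 0·11^1 + 9·11^2 + 6·11^3 + 2·11^4 + 3·11^5
  c_4 = 976590 = 10·11^0 + 10·11^1 + 7·11^2 + 7·11^3 + 0·11^4 + 6·11^5
Factor λ_0 = (8, 3, 1, 10)
Factor λ_1 = (1, 8, 0, 10)
Factor λ_2 = (1, 8, 9, 7)
Factor λ_3 = (1, 7, 6, 7)
Factor λ_4 = (10, 9, 2, 0)
Factor λ_5 = (4, 6, 3, 6)

((8, 3, 1, 10), (1, 8, 0, 10), (1, 8, 9, 7), (1, 7, 6, 7), (10, 9, 2, 0), (4, 6, 3, 6))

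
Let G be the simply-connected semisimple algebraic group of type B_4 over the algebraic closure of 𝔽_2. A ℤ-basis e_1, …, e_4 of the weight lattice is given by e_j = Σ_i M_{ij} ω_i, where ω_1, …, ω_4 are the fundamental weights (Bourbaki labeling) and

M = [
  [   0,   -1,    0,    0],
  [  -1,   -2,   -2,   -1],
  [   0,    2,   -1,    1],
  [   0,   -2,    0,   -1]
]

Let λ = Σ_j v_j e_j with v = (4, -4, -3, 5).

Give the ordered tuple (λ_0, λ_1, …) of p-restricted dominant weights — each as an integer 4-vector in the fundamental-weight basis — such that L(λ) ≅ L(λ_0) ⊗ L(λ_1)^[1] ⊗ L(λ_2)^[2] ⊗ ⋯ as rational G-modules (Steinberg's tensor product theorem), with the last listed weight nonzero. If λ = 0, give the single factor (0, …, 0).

Converting to the ω-basis (c_i = row i of M dotted with v = (4, -4, -3, 5)):
  c_1 = 0·4 + (-1)·(-4) + (0)·(-3) + 0·5 = 4
  c_2 = (-1)·(4) + (-2)·(-4) + (-2)·(-3) + (-1)·(5) = 5
  c_3 = 0·4 + (2)·(-4) + (-1)·(-3) + 1·5 = 0
  c_4 = 0·4 + (-2)·(-4) + (0)·(-3) + (-1)·(5) = 3
Base-2 expansion of each c_i:
  c_1 = 4 = 0·2^0 + 0·2^1 + 1·2^2
  c_2 = 5 = 1·2^0 + 0·2^1 + 1·2^2
  c_3 = 0
  c_4 = 3 = 1·2^0 + 1·2^1
p-restricted factor λ_0 = (0, 1, 0, 1)
p-restricted factor λ_1 = (0, 0, 0, 1)
p-restricted factor λ_2 = (1, 1, 0, 0)

((0, 1, 0, 1), (0, 0, 0, 1), (1, 1, 0, 0))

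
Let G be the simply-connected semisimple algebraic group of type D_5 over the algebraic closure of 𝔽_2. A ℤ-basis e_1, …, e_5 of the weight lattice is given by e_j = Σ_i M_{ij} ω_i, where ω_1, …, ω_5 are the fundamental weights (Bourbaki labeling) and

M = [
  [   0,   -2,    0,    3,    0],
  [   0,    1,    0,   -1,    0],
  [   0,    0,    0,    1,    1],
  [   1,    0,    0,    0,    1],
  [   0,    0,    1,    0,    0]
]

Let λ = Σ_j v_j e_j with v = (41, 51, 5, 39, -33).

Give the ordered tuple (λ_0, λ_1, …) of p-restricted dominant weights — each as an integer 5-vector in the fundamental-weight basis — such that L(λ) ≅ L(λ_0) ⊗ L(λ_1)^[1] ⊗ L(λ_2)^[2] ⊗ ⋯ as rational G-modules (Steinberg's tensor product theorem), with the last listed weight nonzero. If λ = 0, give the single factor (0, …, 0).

((1, 0, 0, 0, 1), (1, 0, 1, 0, 0), (1, 1, 1, 0, 1), (1, 1, 0, 1, 0))

Compute c_i = Σ_j M_{ij} v_j with v = (41, 51, 5, 39, -33):
  c_1 = 0*41 + -2*51 + 0*5 + 3*39 + 0*-33 = 15
  c_2 = 0*41 + 1*51 + 0*5 + -1*39 + 0*-33 = 12
  c_3 = 0*41 + 0*51 + 0*5 + 1*39 + 1*-33 = 6
  c_4 = 1*41 + 0*51 + 0*5 + 0*39 + 1*-33 = 8
  c_5 = 0*41 + 0*51 + 1*5 + 0*39 + 0*-33 = 5
Base-2 expansion of each c_i:
  c_1 = 15 = 1·2^0 + 1·2^1 + 1·2^2 + 1·2^3
  c_2 = 12 = 0·2^0 + 0·2^1 + 1·2^2 + 1·2^3
  c_3 = 6 = 0·2^0 + 1·2^1 + 1·2^2
  c_4 = 8 = 0·2^0 + 0·2^1 + 0·2^2 + 1·2^3
  c_5 = 5 = 1·2^0 + 0·2^1 + 1·2^2
p-restricted factor λ_0 = (1, 0, 0, 0, 1)
p-restricted factor λ_1 = (1, 0, 1, 0, 0)
p-restricted factor λ_2 = (1, 1, 1, 0, 1)
p-restricted factor λ_3 = (1, 1, 0, 1, 0)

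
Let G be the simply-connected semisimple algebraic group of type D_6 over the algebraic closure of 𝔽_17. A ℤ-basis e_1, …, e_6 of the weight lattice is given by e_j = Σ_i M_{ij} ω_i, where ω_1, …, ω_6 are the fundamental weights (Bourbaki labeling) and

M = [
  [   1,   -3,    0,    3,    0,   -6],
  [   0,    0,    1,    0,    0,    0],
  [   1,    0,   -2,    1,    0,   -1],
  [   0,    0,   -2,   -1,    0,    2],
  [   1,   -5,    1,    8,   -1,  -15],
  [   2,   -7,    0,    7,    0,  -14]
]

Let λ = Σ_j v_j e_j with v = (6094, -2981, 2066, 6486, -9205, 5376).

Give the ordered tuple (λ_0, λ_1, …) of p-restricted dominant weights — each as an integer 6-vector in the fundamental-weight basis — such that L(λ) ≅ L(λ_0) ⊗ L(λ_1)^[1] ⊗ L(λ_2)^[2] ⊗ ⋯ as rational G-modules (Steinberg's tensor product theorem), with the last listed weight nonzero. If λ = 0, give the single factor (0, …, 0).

Compute c_i = Σ_j M_{ij} v_j with v = (6094, -2981, 2066, 6486, -9205, 5376):
  c_1 = (1)·(6094) + (-3)·(-2981) + (0)·(2066) + (3)·(6486) + (0)·(-9205) + (-6)·(5376) = 2239
  c_2 = (0)·(6094) + (0)·(-2981) + (1)·(2066) + (0)·(6486) + (0)·(-9205) + (0)·(5376) = 2066
  c_3 = (1)·(6094) + (0)·(-2981) + (-2)·(2066) + (1)·(6486) + (0)·(-9205) + (-1)·(5376) = 3072
  c_4 = (0)·(6094) + (0)·(-2981) + (-2)·(2066) + (-1)·(6486) + (0)·(-9205) + (2)·(5376) = 134
  c_5 = (1)·(6094) + (-5)·(-2981) + (1)·(2066) + (8)·(6486) + (-1)·(-9205) + (-15)·(5376) = 3518
  c_6 = (2)·(6094) + (-7)·(-2981) + (0)·(2066) + (7)·(6486) + (0)·(-9205) + (-14)·(5376) = 3193
Base-17 expansion of each c_i:
  c_1 = 2239 = 12·17^0 + 12·17^1 + 7·17^2
  c_2 = 2066 = 9·17^0 + 2·17^1 + 7·17^2
  c_3 = 3072 = 12·17^0 + 10·17^1 + 10·17^2
  c_4 = 134 = 15·17^0 + 7·17^1
  c_5 = 3518 = 16·17^0 + 2·17^1 + 12·17^2
  c_6 = 3193 = 14·17^0 + 0·17^1 + 11·17^2
p-restricted factor λ_0 = (12, 9, 12, 15, 16, 14)
p-restricted factor λ_1 = (12, 2, 10, 7, 2, 0)
p-restricted factor λ_2 = (7, 7, 10, 0, 12, 11)

((12, 9, 12, 15, 16, 14), (12, 2, 10, 7, 2, 0), (7, 7, 10, 0, 12, 11))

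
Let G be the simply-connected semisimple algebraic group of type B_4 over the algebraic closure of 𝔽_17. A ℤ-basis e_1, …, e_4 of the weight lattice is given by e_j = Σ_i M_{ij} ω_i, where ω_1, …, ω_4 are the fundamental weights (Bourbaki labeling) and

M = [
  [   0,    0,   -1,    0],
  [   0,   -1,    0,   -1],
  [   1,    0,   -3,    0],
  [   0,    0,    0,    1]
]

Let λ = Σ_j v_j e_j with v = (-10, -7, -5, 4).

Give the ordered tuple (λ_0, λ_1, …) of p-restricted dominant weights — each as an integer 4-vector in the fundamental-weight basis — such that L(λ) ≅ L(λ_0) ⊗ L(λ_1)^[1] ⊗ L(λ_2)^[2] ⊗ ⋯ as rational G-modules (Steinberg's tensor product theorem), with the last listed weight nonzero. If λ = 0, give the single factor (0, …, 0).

Converting to the ω-basis (c_i = row i of M dotted with v = (-10, -7, -5, 4)):
  c_1 = (0)·(-10) + (0)·(-7) + (-1)·(-5) + (0)·(4) = 5
  c_2 = (0)·(-10) + (-1)·(-7) + (0)·(-5) + (-1)·(4) = 3
  c_3 = (1)·(-10) + (0)·(-7) + (-3)·(-5) + (0)·(4) = 5
  c_4 = (0)·(-10) + (0)·(-7) + (0)·(-5) + (1)·(4) = 4
p = 17; digits c_i = Σ_j d_{ij}·17^j, 0 ≤ d_{ij} < 17:
  c_1 = 5 = 5·17^0
  c_2 = 3 = 3·17^0
  c_3 = 5 = 5·17^0
  c_4 = 4 = 4·17^0
Factor λ_0 = (5, 3, 5, 4)

((5, 3, 5, 4),)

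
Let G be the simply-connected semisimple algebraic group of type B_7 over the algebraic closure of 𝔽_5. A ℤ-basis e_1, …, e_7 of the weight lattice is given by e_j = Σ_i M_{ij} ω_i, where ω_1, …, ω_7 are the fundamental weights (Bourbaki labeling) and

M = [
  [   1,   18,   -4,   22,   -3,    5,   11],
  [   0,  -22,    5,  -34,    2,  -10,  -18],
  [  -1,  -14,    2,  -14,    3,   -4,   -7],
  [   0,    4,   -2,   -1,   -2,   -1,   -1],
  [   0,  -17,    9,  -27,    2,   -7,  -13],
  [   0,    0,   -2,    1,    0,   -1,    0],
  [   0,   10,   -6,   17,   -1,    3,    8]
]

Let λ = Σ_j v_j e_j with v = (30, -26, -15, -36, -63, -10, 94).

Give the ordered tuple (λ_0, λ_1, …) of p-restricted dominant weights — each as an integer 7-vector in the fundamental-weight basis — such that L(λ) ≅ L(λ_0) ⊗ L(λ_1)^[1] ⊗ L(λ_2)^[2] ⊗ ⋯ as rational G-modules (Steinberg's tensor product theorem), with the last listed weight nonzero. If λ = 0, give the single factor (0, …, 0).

Converting to the ω-basis (c_i = row i of M dotted with v = (30, -26, -15, -36, -63, -10, 94)):
  c_1 = (1)·(30) + (18)·(-26) + (-4)·(-15) + (22)·(-36) + (-3)·(-63) + (5)·(-10) + (11)·(94) = 3
  c_2 = (0)·(30) + (-22)·(-26) + (5)·(-15) + (-34)·(-36) + (2)·(-63) + (-10)·(-10) + (-18)·(94) = 3
  c_3 = (-1)·(30) + (-14)·(-26) + (2)·(-15) + (-14)·(-36) + (3)·(-63) + (-4)·(-10) + (-7)·(94) = 1
  c_4 = (0)·(30) + (4)·(-26) + (-2)·(-15) + (-1)·(-36) + (-2)·(-63) + (-1)·(-10) + (-1)·(94) = 4
  c_5 = (0)·(30) + (-17)·(-26) + (9)·(-15) + (-27)·(-36) + (2)·(-63) + (-7)·(-10) + (-13)·(94) = 1
  c_6 = (0)·(30) + (0)·(-26) + (-2)·(-15) + (1)·(-36) + (0)·(-63) + (-1)·(-10) + (0)·(94) = 4
  c_7 = (0)·(30) + (10)·(-26) + (-6)·(-15) + (17)·(-36) + (-1)·(-63) + (3)·(-10) + (8)·(94) = 3
Writing each c_i in base p = 5:
  c_1 = 3 = 3·5^0
  c_2 = 3 = 3·5^0
  c_3 = 1 = 1·5^0
  c_4 = 4 = 4·5^0
  c_5 = 1 = 1·5^0
  c_6 = 4 = 4·5^0
  c_7 = 3 = 3·5^0
p-restricted factor λ_0 = (3, 3, 1, 4, 1, 4, 3)

((3, 3, 1, 4, 1, 4, 3),)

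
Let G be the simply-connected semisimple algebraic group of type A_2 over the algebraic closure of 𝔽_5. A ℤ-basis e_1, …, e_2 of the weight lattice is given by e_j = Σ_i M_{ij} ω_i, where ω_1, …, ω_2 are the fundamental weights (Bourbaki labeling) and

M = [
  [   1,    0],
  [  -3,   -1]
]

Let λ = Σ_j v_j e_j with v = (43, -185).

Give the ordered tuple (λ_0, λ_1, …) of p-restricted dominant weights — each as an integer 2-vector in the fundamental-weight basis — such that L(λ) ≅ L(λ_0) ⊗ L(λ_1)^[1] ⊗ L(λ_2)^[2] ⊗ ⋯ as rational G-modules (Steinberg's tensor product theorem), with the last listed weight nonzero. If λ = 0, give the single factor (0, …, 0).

((3, 1), (3, 1), (1, 2))

Compute c_i = Σ_j M_{ij} v_j with v = (43, -185):
  c_1 = 1·43 + (0)·(-185) = 43
  c_2 = (-3)·(43) + (-1)·(-185) = 56
Base-5 expansion of each c_i:
  c_1 = 43 = 3·5^0 + 3·5^1 + 1·5^2
  c_2 = 56 = 1·5^0 + 1·5^1 + 2·5^2
p-restricted factor λ_0 = (3, 1)
p-restricted factor λ_1 = (3, 1)
p-restricted factor λ_2 = (1, 2)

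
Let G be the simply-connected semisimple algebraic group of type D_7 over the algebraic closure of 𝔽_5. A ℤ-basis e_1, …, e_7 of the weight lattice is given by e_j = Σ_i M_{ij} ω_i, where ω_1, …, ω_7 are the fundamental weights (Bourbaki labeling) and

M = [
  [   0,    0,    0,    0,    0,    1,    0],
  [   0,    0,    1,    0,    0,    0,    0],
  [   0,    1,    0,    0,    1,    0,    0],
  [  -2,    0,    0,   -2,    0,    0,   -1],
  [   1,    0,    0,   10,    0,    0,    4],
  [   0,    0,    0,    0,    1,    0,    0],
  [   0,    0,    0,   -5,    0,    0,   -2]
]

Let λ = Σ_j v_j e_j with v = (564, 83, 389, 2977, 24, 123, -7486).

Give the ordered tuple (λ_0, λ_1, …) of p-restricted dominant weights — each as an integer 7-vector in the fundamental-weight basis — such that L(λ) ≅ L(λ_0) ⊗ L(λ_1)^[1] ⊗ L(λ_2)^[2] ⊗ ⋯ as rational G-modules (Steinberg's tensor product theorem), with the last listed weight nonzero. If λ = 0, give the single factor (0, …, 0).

((3, 4, 2, 4, 0, 4, 2), (4, 2, 1, 0, 3, 4, 2), (4, 0, 4, 1, 0, 0, 3), (0, 3, 0, 3, 3, 0, 0))

In the fundamental-weight basis, λ has coordinates c = M·v (v = (564, 83, 389, 2977, 24, 123, -7486)):
  c_1 = (0)·(564) + (0)·(83) + (0)·(389) + (0)·(2977) + (0)·(24) + (1)·(123) + (0)·(-7486) = 123
  c_2 = (0)·(564) + (0)·(83) + (1)·(389) + (0)·(2977) + (0)·(24) + (0)·(123) + (0)·(-7486) = 389
  c_3 = (0)·(564) + (1)·(83) + (0)·(389) + (0)·(2977) + (1)·(24) + (0)·(123) + (0)·(-7486) = 107
  c_4 = (-2)·(564) + (0)·(83) + (0)·(389) + (-2)·(2977) + (0)·(24) + (0)·(123) + (-1)·(-7486) = 404
  c_5 = (1)·(564) + (0)·(83) + (0)·(389) + (10)·(2977) + (0)·(24) + (0)·(123) + (4)·(-7486) = 390
  c_6 = (0)·(564) + (0)·(83) + (0)·(389) + (0)·(2977) + (1)·(24) + (0)·(123) + (0)·(-7486) = 24
  c_7 = (0)·(564) + (0)·(83) + (0)·(389) + (-5)·(2977) + (0)·(24) + (0)·(123) + (-2)·(-7486) = 87
Base-5 expansion of each c_i:
  c_1 = 123 = 3·5^0 + 4·5^1 + 4·5^2
  c_2 = 389 = 4·5^0 + 2·5^1 + 0·5^2 + 3·5^3
  c_3 = 107 = 2·5^0 + 1·5^1 + 4·5^2
  c_4 = 404 = 4·5^0 + 0·5^1 + 1·5^2 + 3·5^3
  c_5 = 390 = 0·5^0 + 3·5^1 + 0·5^2 + 3·5^3
  c_6 = 24 = 4·5^0 + 4·5^1
  c_7 = 87 = 2·5^0 + 2·5^1 + 3·5^2
λ_0 = (3, 4, 2, 4, 0, 4, 2)
λ_1 = (4, 2, 1, 0, 3, 4, 2)
λ_2 = (4, 0, 4, 1, 0, 0, 3)
λ_3 = (0, 3, 0, 3, 3, 0, 0)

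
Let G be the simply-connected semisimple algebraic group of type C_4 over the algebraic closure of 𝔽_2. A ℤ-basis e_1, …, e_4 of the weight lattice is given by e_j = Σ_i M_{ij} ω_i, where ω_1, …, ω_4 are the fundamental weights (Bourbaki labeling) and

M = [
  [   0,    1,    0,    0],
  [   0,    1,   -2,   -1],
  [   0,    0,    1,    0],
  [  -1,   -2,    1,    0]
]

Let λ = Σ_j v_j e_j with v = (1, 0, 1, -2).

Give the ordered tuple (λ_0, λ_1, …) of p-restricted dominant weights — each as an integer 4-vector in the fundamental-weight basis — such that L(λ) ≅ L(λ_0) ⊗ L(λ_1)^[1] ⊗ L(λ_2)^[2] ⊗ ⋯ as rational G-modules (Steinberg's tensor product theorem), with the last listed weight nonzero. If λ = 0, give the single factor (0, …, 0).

In the fundamental-weight basis, λ has coordinates c = M·v (v = (1, 0, 1, -2)):
  c_1 = 0·1 + 1·0 + 0·1 + (0)·(-2) = 0
  c_2 = 0·1 + 1·0 + (-2)·(1) + (-1)·(-2) = 0
  c_3 = 0·1 + 0·0 + 1·1 + (0)·(-2) = 1
  c_4 = (-1)·(1) + (-2)·(0) + 1·1 + (0)·(-2) = 0
p = 2; digits c_i = Σ_j d_{ij}·2^j, 0 ≤ d_{ij} < 2:
  c_1 = 0
  c_2 = 0
  c_3 = 1 = 1·2^0
  c_4 = 0
Factor λ_0 = (0, 0, 1, 0)

((0, 0, 1, 0),)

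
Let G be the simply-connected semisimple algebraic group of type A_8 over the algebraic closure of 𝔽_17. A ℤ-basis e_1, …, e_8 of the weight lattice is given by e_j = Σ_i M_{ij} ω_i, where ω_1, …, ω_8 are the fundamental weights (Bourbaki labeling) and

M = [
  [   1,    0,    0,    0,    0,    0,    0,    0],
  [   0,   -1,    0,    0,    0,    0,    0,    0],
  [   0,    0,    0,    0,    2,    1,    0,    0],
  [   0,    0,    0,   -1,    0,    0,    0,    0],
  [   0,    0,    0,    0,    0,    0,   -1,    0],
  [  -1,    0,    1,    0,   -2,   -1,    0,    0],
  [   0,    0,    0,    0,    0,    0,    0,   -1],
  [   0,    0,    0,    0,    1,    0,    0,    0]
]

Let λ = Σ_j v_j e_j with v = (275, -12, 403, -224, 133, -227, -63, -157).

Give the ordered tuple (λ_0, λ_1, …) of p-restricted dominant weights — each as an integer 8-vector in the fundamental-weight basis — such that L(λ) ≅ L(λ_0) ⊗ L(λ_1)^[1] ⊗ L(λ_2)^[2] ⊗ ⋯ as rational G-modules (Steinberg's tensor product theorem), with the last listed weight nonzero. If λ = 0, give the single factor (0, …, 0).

((3, 12, 5, 3, 12, 4, 4, 14), (16, 0, 2, 13, 3, 5, 9, 7))

Change of basis e → ω: c = M·v where v = (275, -12, 403, -224, 133, -227, -63, -157):
  c_1 = 1·275 + (0)·(-12) + 0·403 + (0)·(-224) + 0·133 + (0)·(-227) + (0)·(-63) + (0)·(-157) = 275
  c_2 = 0·275 + (-1)·(-12) + 0·403 + (0)·(-224) + 0·133 + (0)·(-227) + (0)·(-63) + (0)·(-157) = 12
  c_3 = 0·275 + (0)·(-12) + 0·403 + (0)·(-224) + 2·133 + (1)·(-227) + (0)·(-63) + (0)·(-157) = 39
  c_4 = 0·275 + (0)·(-12) + 0·403 + (-1)·(-224) + 0·133 + (0)·(-227) + (0)·(-63) + (0)·(-157) = 224
  c_5 = 0·275 + (0)·(-12) + 0·403 + (0)·(-224) + 0·133 + (0)·(-227) + (-1)·(-63) + (0)·(-157) = 63
  c_6 = (-1)·(275) + (0)·(-12) + 1·403 + (0)·(-224) + (-2)·(133) + (-1)·(-227) + (0)·(-63) + (0)·(-157) = 89
  c_7 = 0·275 + (0)·(-12) + 0·403 + (0)·(-224) + 0·133 + (0)·(-227) + (0)·(-63) + (-1)·(-157) = 157
  c_8 = 0·275 + (0)·(-12) + 0·403 + (0)·(-224) + 1·133 + (0)·(-227) + (0)·(-63) + (0)·(-157) = 133
Expand coordinatewise in base 17:
  c_1 = 275 = 3·17^0 + 16·17^1
  c_2 = 12 = 12·17^0
  c_3 = 39 = 5·17^0 + 2·17^1
  c_4 = 224 = 3·17^0 + 13·17^1
  c_5 = 63 = 12·17^0 + 3·17^1
  c_6 = 89 = 4·17^0 + 5·17^1
  c_7 = 157 = 4·17^0 + 9·17^1
  c_8 = 133 = 14·17^0 + 7·17^1
p-restricted factor λ_0 = (3, 12, 5, 3, 12, 4, 4, 14)
p-restricted factor λ_1 = (16, 0, 2, 13, 3, 5, 9, 7)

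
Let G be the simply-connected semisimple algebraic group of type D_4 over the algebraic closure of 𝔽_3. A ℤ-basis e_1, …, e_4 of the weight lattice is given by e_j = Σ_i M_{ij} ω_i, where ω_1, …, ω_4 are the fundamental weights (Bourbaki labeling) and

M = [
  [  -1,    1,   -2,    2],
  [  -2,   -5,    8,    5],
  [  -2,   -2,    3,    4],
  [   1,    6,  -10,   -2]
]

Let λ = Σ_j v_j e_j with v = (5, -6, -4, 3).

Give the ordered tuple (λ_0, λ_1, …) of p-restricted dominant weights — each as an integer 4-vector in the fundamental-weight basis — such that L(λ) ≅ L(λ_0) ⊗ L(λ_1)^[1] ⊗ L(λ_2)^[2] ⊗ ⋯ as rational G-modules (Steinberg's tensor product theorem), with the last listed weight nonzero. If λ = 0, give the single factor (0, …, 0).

Change of basis e → ω: c = M·v where v = (5, -6, -4, 3):
  c_1 = -1*5 + 1*-6 + -2*-4 + 2*3 = 3
  c_2 = -2*5 + -5*-6 + 8*-4 + 5*3 = 3
  c_3 = -2*5 + -2*-6 + 3*-4 + 4*3 = 2
  c_4 = 1*5 + 6*-6 + -10*-4 + -2*3 = 3
Expand coordinatewise in base 3:
  c_1 = 3 = 0·3^0 + 1·3^1
  c_2 = 3 = 0·3^0 + 1·3^1
  c_3 = 2 = 2·3^0
  c_4 = 3 = 0·3^0 + 1·3^1
Factor λ_0 = (0, 0, 2, 0)
Factor λ_1 = (1, 1, 0, 1)

((0, 0, 2, 0), (1, 1, 0, 1))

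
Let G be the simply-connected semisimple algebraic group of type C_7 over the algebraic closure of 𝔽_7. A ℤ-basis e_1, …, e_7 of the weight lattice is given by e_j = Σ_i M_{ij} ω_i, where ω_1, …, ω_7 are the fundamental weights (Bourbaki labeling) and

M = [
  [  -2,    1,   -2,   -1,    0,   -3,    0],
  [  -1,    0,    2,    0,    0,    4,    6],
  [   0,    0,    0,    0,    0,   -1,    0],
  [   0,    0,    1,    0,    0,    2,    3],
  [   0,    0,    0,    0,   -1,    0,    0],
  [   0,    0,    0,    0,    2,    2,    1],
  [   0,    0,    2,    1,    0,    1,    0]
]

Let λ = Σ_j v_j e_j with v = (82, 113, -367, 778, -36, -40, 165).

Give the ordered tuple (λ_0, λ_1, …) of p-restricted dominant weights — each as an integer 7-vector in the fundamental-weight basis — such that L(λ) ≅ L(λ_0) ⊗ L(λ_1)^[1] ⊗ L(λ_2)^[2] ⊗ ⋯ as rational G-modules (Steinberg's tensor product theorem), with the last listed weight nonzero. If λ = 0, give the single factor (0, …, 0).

In the fundamental-weight basis, λ has coordinates c = M·v (v = (82, 113, -367, 778, -36, -40, 165)):
  c_1 = (-2)·(82) + (1)·(113) + (-2)·(-367) + (-1)·(778) + (0)·(-36) + (-3)·(-40) + (0)·(165) = 25
  c_2 = (-1)·(82) + (0)·(113) + (2)·(-367) + (0)·(778) + (0)·(-36) + (4)·(-40) + (6)·(165) = 14
  c_3 = (0)·(82) + (0)·(113) + (0)·(-367) + (0)·(778) + (0)·(-36) + (-1)·(-40) + (0)·(165) = 40
  c_4 = (0)·(82) + (0)·(113) + (1)·(-367) + (0)·(778) + (0)·(-36) + (2)·(-40) + (3)·(165) = 48
  c_5 = (0)·(82) + (0)·(113) + (0)·(-367) + (0)·(778) + (-1)·(-36) + (0)·(-40) + (0)·(165) = 36
  c_6 = (0)·(82) + (0)·(113) + (0)·(-367) + (0)·(778) + (2)·(-36) + (2)·(-40) + (1)·(165) = 13
  c_7 = (0)·(82) + (0)·(113) + (2)·(-367) + (1)·(778) + (0)·(-36) + (1)·(-40) + (0)·(165) = 4
p = 7; digits c_i = Σ_j d_{ij}·7^j, 0 ≤ d_{ij} < 7:
  c_1 = 25 = 4·7^0 + 3·7^1
  c_2 = 14 = 0·7^0 + 2·7^1
  c_3 = 40 = 5·7^0 + 5·7^1
  c_4 = 48 = 6·7^0 + 6·7^1
  c_5 = 36 = 1·7^0 + 5·7^1
  c_6 = 13 = 6·7^0 + 1·7^1
  c_7 = 4 = 4·7^0
λ_0 = (4, 0, 5, 6, 1, 6, 4)
λ_1 = (3, 2, 5, 6, 5, 1, 0)

((4, 0, 5, 6, 1, 6, 4), (3, 2, 5, 6, 5, 1, 0))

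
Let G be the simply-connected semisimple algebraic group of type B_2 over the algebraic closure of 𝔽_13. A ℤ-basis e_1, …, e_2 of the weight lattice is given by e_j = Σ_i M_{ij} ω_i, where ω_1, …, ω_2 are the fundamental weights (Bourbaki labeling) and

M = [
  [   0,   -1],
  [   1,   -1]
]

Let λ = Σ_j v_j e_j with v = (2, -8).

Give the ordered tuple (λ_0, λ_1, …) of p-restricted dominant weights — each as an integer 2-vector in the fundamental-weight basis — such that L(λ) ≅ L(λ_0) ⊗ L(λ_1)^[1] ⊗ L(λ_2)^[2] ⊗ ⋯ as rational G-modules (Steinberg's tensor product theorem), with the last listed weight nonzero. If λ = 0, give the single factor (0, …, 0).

((8, 10),)

Converting to the ω-basis (c_i = row i of M dotted with v = (2, -8)):
  c_1 = 0*2 + -1*-8 = 8
  c_2 = 1*2 + -1*-8 = 10
p = 13; digits c_i = Σ_j d_{ij}·13^j, 0 ≤ d_{ij} < 13:
  c_1 = 8 = 8·13^0
  c_2 = 10 = 10·13^0
Factor λ_0 = (8, 10)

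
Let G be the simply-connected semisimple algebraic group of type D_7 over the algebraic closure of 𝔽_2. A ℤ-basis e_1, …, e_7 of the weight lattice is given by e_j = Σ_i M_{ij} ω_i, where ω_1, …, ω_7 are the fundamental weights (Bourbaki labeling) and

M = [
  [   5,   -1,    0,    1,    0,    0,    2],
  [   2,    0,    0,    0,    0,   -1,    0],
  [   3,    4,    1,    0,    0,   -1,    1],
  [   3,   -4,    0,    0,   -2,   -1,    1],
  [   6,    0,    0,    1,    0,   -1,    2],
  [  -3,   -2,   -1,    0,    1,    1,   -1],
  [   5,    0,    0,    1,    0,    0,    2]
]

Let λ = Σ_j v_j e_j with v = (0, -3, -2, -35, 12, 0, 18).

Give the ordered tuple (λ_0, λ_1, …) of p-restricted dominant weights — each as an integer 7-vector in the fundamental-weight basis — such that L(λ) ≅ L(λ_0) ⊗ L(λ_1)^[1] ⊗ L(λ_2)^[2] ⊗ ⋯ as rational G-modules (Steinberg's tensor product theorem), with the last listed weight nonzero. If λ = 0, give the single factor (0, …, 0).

((0, 0, 0, 0, 1, 0, 1), (0, 0, 0, 1, 0, 1, 0), (1, 0, 1, 1, 0, 0, 0))

Compute c_i = Σ_j M_{ij} v_j with v = (0, -3, -2, -35, 12, 0, 18):
  c_1 = 5·0 + (-1)·(-3) + (0)·(-2) + (1)·(-35) + 0·12 + 0·0 + 2·18 = 4
  c_2 = 2·0 + (0)·(-3) + (0)·(-2) + (0)·(-35) + 0·12 + (-1)·(0) + 0·18 = 0
  c_3 = 3·0 + (4)·(-3) + (1)·(-2) + (0)·(-35) + 0·12 + (-1)·(0) + 1·18 = 4
  c_4 = 3·0 + (-4)·(-3) + (0)·(-2) + (0)·(-35) + (-2)·(12) + (-1)·(0) + 1·18 = 6
  c_5 = 6·0 + (0)·(-3) + (0)·(-2) + (1)·(-35) + 0·12 + (-1)·(0) + 2·18 = 1
  c_6 = (-3)·(0) + (-2)·(-3) + (-1)·(-2) + (0)·(-35) + 1·12 + 1·0 + (-1)·(18) = 2
  c_7 = 5·0 + (0)·(-3) + (0)·(-2) + (1)·(-35) + 0·12 + 0·0 + 2·18 = 1
Base-2 expansion of each c_i:
  c_1 = 4 = 0·2^0 + 0·2^1 + 1·2^2
  c_2 = 0
  c_3 = 4 = 0·2^0 + 0·2^1 + 1·2^2
  c_4 = 6 = 0·2^0 + 1·2^1 + 1·2^2
  c_5 = 1 = 1·2^0
  c_6 = 2 = 0·2^0 + 1·2^1
  c_7 = 1 = 1·2^0
λ_0 = (0, 0, 0, 0, 1, 0, 1)
λ_1 = (0, 0, 0, 1, 0, 1, 0)
λ_2 = (1, 0, 1, 1, 0, 0, 0)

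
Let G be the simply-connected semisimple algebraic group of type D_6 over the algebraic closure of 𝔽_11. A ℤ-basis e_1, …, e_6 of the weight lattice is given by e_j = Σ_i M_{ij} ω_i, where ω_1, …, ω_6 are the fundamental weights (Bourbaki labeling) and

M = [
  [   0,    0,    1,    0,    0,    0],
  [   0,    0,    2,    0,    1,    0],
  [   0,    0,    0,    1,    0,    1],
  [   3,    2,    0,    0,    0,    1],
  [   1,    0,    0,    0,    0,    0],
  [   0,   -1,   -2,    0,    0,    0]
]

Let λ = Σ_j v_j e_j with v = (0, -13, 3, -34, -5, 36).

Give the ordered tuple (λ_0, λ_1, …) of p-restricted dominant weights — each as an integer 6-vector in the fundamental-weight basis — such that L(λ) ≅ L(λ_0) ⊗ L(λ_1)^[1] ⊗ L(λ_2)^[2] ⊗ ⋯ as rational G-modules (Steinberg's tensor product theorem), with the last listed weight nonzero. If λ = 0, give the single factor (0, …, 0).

((3, 1, 2, 10, 0, 7),)

Compute c_i = Σ_j M_{ij} v_j with v = (0, -13, 3, -34, -5, 36):
  c_1 = 0·0 + (0)·(-13) + 1·3 + (0)·(-34) + (0)·(-5) + 0·36 = 3
  c_2 = 0·0 + (0)·(-13) + 2·3 + (0)·(-34) + (1)·(-5) + 0·36 = 1
  c_3 = 0·0 + (0)·(-13) + 0·3 + (1)·(-34) + (0)·(-5) + 1·36 = 2
  c_4 = 3·0 + (2)·(-13) + 0·3 + (0)·(-34) + (0)·(-5) + 1·36 = 10
  c_5 = 1·0 + (0)·(-13) + 0·3 + (0)·(-34) + (0)·(-5) + 0·36 = 0
  c_6 = 0·0 + (-1)·(-13) + (-2)·(3) + (0)·(-34) + (0)·(-5) + 0·36 = 7
Expand coordinatewise in base 11:
  c_1 = 3 = 3·11^0
  c_2 = 1 = 1·11^0
  c_3 = 2 = 2·11^0
  c_4 = 10 = 10·11^0
  c_5 = 0
  c_6 = 7 = 7·11^0
p-restricted factor λ_0 = (3, 1, 2, 10, 0, 7)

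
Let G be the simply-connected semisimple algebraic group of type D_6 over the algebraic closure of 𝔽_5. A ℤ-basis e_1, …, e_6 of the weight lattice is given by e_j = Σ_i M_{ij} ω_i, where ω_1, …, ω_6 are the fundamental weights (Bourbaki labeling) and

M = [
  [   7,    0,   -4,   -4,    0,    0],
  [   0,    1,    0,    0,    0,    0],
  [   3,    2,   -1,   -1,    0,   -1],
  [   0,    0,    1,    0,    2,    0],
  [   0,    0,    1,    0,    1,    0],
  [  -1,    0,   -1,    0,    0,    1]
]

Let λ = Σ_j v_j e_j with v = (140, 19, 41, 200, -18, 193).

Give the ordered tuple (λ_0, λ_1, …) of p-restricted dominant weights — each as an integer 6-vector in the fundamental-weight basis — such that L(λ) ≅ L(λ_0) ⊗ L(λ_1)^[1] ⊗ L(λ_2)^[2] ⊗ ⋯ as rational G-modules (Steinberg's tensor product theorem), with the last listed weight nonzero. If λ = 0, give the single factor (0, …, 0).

Converting to the ω-basis (c_i = row i of M dotted with v = (140, 19, 41, 200, -18, 193)):
  c_1 = 7·140 + 0·19 + (-4)·(41) + (-4)·(200) + (0)·(-18) + 0·193 = 16
  c_2 = 0·140 + 1·19 + 0·41 + 0·200 + (0)·(-18) + 0·193 = 19
  c_3 = 3·140 + 2·19 + (-1)·(41) + (-1)·(200) + (0)·(-18) + (-1)·(193) = 24
  c_4 = 0·140 + 0·19 + 1·41 + 0·200 + (2)·(-18) + 0·193 = 5
  c_5 = 0·140 + 0·19 + 1·41 + 0·200 + (1)·(-18) + 0·193 = 23
  c_6 = (-1)·(140) + 0·19 + (-1)·(41) + 0·200 + (0)·(-18) + 1·193 = 12
Writing each c_i in base p = 5:
  c_1 = 16 = 1·5^0 + 3·5^1
  c_2 = 19 = 4·5^0 + 3·5^1
  c_3 = 24 = 4·5^0 + 4·5^1
  c_4 = 5 = 0·5^0 + 1·5^1
  c_5 = 23 = 3·5^0 + 4·5^1
  c_6 = 12 = 2·5^0 + 2·5^1
Factor λ_0 = (1, 4, 4, 0, 3, 2)
Factor λ_1 = (3, 3, 4, 1, 4, 2)

((1, 4, 4, 0, 3, 2), (3, 3, 4, 1, 4, 2))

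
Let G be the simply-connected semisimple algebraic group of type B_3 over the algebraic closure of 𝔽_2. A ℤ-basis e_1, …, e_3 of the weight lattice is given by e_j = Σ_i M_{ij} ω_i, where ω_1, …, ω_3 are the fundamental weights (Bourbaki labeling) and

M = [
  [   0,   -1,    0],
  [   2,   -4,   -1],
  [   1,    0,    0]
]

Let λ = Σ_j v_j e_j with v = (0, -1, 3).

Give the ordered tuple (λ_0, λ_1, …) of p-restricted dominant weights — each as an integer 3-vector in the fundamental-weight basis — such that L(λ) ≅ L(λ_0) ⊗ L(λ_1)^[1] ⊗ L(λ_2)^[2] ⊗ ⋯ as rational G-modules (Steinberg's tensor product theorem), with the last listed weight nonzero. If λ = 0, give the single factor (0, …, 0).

Converting to the ω-basis (c_i = row i of M dotted with v = (0, -1, 3)):
  c_1 = 0*0 + -1*-1 + 0*3 = 1
  c_2 = 2*0 + -4*-1 + -1*3 = 1
  c_3 = 1*0 + 0*-1 + 0*3 = 0
Writing each c_i in base p = 2:
  c_1 = 1 = 1·2^0
  c_2 = 1 = 1·2^0
  c_3 = 0
λ_0 = (1, 1, 0)

((1, 1, 0),)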